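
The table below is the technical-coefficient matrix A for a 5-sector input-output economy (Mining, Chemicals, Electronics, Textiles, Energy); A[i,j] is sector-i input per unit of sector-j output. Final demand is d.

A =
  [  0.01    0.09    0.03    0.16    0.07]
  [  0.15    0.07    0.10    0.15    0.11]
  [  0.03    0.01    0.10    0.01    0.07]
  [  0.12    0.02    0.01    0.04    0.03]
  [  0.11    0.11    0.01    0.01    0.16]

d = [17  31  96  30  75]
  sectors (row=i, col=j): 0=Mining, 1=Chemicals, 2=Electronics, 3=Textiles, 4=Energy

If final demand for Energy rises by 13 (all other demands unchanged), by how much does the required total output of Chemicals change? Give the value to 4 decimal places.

Form M = I − A:
  [  0.99   -0.09   -0.03   -0.16   -0.07]
  [ -0.15    0.93   -0.10   -0.15   -0.11]
  [ -0.03   -0.01    0.90   -0.01   -0.07]
  [ -0.12   -0.02   -0.01    0.96   -0.03]
  [ -0.11   -0.11   -0.01   -0.01    0.84]
Leontief inverse L = M⁻¹:
  [  1.0672    0.1219    0.0526    0.1987    0.1164]
  [  0.2213    1.1247    0.1368    0.2160    0.1848]
  [  0.0529    0.0298    1.1176    0.0262    0.1024]
  [  0.1439    0.0441    0.0223    1.0734    0.0580]
  [  0.1711    0.1641    0.0384    0.0674    1.2318]
Total output x = L · d:
  x_0 = 1.0672·17 + 0.1219·31 + 0.0526·96 + 0.1987·30 + 0.1164·75 = 41.6589
  x_1 = 0.2213·17 + 1.1247·31 + 0.1368·96 + 0.2160·30 + 0.1848·75 = 72.0983
  x_2 = 0.0529·17 + 0.0298·31 + 1.1176·96 + 0.0262·30 + 0.1024·75 = 117.5799
  x_3 = 0.1439·17 + 0.0441·31 + 0.0223·96 + 1.0734·30 + 0.0580·75 = 42.4995
  x_4 = 0.1711·17 + 0.1641·31 + 0.0384·96 + 0.0674·30 + 1.2318·75 = 106.0882
Δx_1 = L[1,4] · Δd_4 = 0.1848 · 13 = 2.4027

2.4027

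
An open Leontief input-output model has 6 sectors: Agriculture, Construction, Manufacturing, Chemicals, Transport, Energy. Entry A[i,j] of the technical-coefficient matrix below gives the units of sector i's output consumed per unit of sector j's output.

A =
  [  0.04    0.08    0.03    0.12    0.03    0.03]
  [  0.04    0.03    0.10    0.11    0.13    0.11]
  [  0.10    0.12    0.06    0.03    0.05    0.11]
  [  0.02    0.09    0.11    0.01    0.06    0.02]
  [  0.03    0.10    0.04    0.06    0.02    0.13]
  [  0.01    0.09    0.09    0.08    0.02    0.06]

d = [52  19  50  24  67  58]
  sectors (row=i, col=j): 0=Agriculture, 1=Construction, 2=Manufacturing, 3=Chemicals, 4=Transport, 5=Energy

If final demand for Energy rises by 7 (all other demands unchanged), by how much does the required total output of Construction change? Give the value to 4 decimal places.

1.2459

Form M = I − A:
  [  0.96   -0.08   -0.03   -0.12   -0.03   -0.03]
  [ -0.04    0.97   -0.10   -0.11   -0.13   -0.11]
  [ -0.10   -0.12    0.94   -0.03   -0.05   -0.11]
  [ -0.02   -0.09   -0.11    0.99   -0.06   -0.02]
  [ -0.03   -0.10   -0.04   -0.06    0.98   -0.13]
  [ -0.01   -0.09   -0.09   -0.08   -0.02    0.94]
Leontief inverse L = M⁻¹:
  [  1.0605    0.1239    0.0744    0.1540    0.0635    0.0691]
  [  0.0737    1.1063    0.1633    0.1615    0.1709    0.1780]
  [  0.1307    0.1831    1.1184    0.0897    0.0943    0.1714]
  [  0.0466    0.1354    0.1490    1.0466    0.0925    0.0698]
  [  0.0529    0.1510    0.0920    0.1044    1.0568    0.1785]
  [  0.0359    0.1395    0.1381    0.1170    0.0564    1.1078]
Total output x = L · d:
  x_0 = 1.0605·52 + 0.1239·19 + 0.0744·50 + 0.1540·24 + 0.0635·67 + 0.0691·58 = 73.1798
  x_1 = 0.0737·52 + 1.1063·19 + 0.1633·50 + 0.1615·24 + 0.1709·67 + 0.1780·58 = 58.6613
  x_2 = 0.1307·52 + 0.1831·19 + 1.1184·50 + 0.0897·24 + 0.0943·67 + 0.1714·58 = 84.6117
  x_3 = 0.0466·52 + 0.1354·19 + 0.1490·50 + 1.0466·24 + 0.0925·67 + 0.0698·58 = 47.8069
  x_4 = 0.0529·52 + 0.1510·19 + 0.0920·50 + 0.1044·24 + 1.0568·67 + 0.1785·58 = 93.8865
  x_5 = 0.0359·52 + 0.1395·19 + 0.1381·50 + 0.1170·24 + 0.0564·67 + 1.1078·58 = 82.2645
Δx_1 = L[1,5] · Δd_5 = 0.1780 · 7 = 1.2459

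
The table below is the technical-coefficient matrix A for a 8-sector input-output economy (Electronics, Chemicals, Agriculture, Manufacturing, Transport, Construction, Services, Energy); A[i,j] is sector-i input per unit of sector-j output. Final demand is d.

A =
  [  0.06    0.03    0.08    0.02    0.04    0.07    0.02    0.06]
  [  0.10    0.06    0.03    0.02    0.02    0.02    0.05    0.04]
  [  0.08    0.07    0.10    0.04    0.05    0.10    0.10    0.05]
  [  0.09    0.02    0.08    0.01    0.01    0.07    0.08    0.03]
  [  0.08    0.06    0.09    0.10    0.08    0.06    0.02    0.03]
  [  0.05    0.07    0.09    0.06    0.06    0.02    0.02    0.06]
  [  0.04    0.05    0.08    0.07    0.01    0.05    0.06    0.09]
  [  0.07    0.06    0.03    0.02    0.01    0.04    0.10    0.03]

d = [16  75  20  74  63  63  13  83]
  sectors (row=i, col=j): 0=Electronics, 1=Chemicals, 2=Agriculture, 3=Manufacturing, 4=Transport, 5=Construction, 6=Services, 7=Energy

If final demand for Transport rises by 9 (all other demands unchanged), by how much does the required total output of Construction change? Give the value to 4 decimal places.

0.7838

Form M = I − A:
  [  0.94   -0.03   -0.08   -0.02   -0.04   -0.07   -0.02   -0.06]
  [ -0.10    0.94   -0.03   -0.02   -0.02   -0.02   -0.05   -0.04]
  [ -0.08   -0.07    0.90   -0.04   -0.05   -0.10   -0.10   -0.05]
  [ -0.09   -0.02   -0.08    0.99   -0.01   -0.07   -0.08   -0.03]
  [ -0.08   -0.06   -0.09   -0.10    0.92   -0.06   -0.02   -0.03]
  [ -0.05   -0.07   -0.09   -0.06   -0.06    0.98   -0.02   -0.06]
  [ -0.04   -0.05   -0.08   -0.07   -0.01   -0.05    0.94   -0.09]
  [ -0.07   -0.06   -0.03   -0.02   -0.01   -0.04   -0.10    0.97]
Leontief inverse L = M⁻¹:
  [  1.1076    0.0675    0.1308    0.0483    0.0660    0.1082    0.0589    0.0937]
  [  0.1409    1.0898    0.0713    0.0420    0.0392    0.0520    0.0816    0.0706]
  [  0.1524    0.1269    1.1786    0.0850    0.0875    0.1576    0.1590    0.1053]
  [  0.1360    0.0575    0.1337    1.0394    0.0349    0.1098    0.1190    0.0687]
  [  0.1479    0.1078    0.1607    0.1378    1.1150    0.1140    0.0718    0.0743]
  [  0.1068    0.1106    0.1454    0.0902    0.0871    1.0642    0.0660    0.0961]
  [  0.0957    0.0918    0.1362    0.0996    0.0342    0.0938    1.1102    0.1297]
  [  0.1120    0.0925    0.0748    0.0455    0.0292    0.0729    0.1346    1.0648]
Total output x = L · d:
  x_0 = 1.1076·16 + 0.0675·75 + 0.1308·20 + 0.0483·74 + 0.0660·63 + 0.1082·63 + 0.0589·13 + 0.0937·83 = 48.4863
  x_1 = 0.1409·16 + 1.0898·75 + 0.0713·20 + 0.0420·74 + 0.0392·63 + 0.0520·63 + 0.0816·13 + 0.0706·83 = 101.1928
  x_2 = 0.1524·16 + 0.1269·75 + 1.1786·20 + 0.0850·74 + 0.0875·63 + 0.1576·63 + 0.1590·13 + 0.1053·83 = 68.0663
  x_3 = 0.1360·16 + 0.0575·75 + 0.1337·20 + 1.0394·74 + 0.0349·63 + 0.1098·63 + 0.1190·13 + 0.0687·83 = 102.4540
  x_4 = 0.1479·16 + 0.1078·75 + 0.1607·20 + 0.1378·74 + 1.1150·63 + 0.1140·63 + 0.0718·13 + 0.0743·83 = 108.3901
  x_5 = 0.1068·16 + 0.1106·75 + 0.1454·20 + 0.0902·74 + 0.0871·63 + 1.0642·63 + 0.0660·13 + 0.0961·83 = 100.9484
  x_6 = 0.0957·16 + 0.0918·75 + 0.1362·20 + 0.0996·74 + 0.0342·63 + 0.0938·63 + 1.1102·13 + 0.1297·83 = 51.7680
  x_7 = 0.1120·16 + 0.0925·75 + 0.0748·20 + 0.0455·74 + 0.0292·63 + 0.0729·63 + 0.1346·13 + 1.0648·83 = 110.1601
Δx_5 = L[5,4] · Δd_4 = 0.0871 · 9 = 0.7838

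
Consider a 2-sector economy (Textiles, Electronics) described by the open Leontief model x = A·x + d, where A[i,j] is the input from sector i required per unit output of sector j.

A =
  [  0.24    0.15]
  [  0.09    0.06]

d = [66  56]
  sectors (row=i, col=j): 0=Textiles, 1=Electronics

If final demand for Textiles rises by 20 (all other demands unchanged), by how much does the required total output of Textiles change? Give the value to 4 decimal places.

Form M = I − A:
  [  0.76   -0.15]
  [ -0.09    0.94]
Leontief inverse L = M⁻¹:
  [  1.3411    0.2140]
  [  0.1284    1.0843]
Total output x = L · d:
  x_0 = 1.3411·66 + 0.2140·56 = 100.4994
  x_1 = 0.1284·66 + 1.0843·56 = 69.1967
Δx_0 = L[0,0] · Δd_0 = 1.3411 · 20 = 26.8227

26.8227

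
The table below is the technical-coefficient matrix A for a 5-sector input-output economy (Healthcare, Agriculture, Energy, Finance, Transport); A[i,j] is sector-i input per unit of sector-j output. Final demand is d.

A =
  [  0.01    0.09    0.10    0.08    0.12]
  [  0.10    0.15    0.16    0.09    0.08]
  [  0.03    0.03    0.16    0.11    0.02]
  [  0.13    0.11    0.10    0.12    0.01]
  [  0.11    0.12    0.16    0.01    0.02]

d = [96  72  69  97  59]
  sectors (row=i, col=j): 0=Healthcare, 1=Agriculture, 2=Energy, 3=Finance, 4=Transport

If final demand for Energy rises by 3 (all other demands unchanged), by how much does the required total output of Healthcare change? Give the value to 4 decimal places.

Form M = I − A:
  [  0.99   -0.09   -0.10   -0.08   -0.12]
  [ -0.10    0.85   -0.16   -0.09   -0.08]
  [ -0.03   -0.03    0.84   -0.11   -0.02]
  [ -0.13   -0.11   -0.10    0.88   -0.01]
  [ -0.11   -0.12   -0.16   -0.01    0.98]
Leontief inverse L = M⁻¹:
  [  1.0674    0.1594    0.2026    0.1404    0.1493]
  [  0.1739    1.2479    0.3052    0.1831    0.1313]
  [  0.0728    0.0797    1.2427    0.1706    0.0425]
  [  0.1895    0.1907    0.2123    1.2003    0.0553]
  [  0.1549    0.1856    0.2652    0.0783    1.0607]
Total output x = L · d:
  x_0 = 1.0674·96 + 0.1594·72 + 0.2026·69 + 0.1404·97 + 0.1493·59 = 150.3420
  x_1 = 0.1739·96 + 1.2479·72 + 0.3052·69 + 0.1831·97 + 0.1313·59 = 153.1050
  x_2 = 0.0728·96 + 0.0797·72 + 1.2427·69 + 0.1706·97 + 0.0425·59 = 117.5309
  x_3 = 0.1895·96 + 0.1907·72 + 0.2123·69 + 1.2003·97 + 0.0553·59 = 166.2571
  x_4 = 0.1549·96 + 0.1856·72 + 0.2652·69 + 0.0783·97 + 1.0607·59 = 116.7120
Δx_0 = L[0,2] · Δd_2 = 0.2026 · 3 = 0.6077

0.6077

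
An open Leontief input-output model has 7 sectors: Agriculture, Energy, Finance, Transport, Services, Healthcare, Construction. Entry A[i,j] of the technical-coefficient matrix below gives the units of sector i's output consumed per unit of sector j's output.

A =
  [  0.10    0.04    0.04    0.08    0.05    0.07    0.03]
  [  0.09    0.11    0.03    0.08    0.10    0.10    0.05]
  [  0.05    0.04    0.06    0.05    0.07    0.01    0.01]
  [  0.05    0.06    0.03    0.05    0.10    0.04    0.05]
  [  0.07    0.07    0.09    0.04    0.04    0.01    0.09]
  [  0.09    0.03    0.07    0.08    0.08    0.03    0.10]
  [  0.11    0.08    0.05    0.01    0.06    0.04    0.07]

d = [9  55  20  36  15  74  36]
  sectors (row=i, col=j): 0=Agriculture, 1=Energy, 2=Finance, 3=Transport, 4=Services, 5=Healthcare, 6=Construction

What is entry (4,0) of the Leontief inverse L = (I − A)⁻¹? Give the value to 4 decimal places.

Form M = I − A:
  [  0.90   -0.04   -0.04   -0.08   -0.05   -0.07   -0.03]
  [ -0.09    0.89   -0.03   -0.08   -0.10   -0.10   -0.05]
  [ -0.05   -0.04    0.94   -0.05   -0.07   -0.01   -0.01]
  [ -0.05   -0.06   -0.03    0.95   -0.10   -0.04   -0.05]
  [ -0.07   -0.07   -0.09   -0.04    0.96   -0.01   -0.09]
  [ -0.09   -0.03   -0.07   -0.08   -0.08    0.97   -0.10]
  [ -0.11   -0.08   -0.05   -0.01   -0.06   -0.04    0.93]
Leontief inverse L = M⁻¹:
  [  1.1567    0.0812    0.0765    0.1217    0.0998    0.1015    0.0696]
  [  0.1706    1.1724    0.0821    0.1380    0.1703    0.1460    0.1090]
  [  0.0872    0.0704    1.0864    0.0778    0.1040    0.0305    0.0358]
  [  0.1034    0.1026    0.0661    1.0863    0.1454    0.0687    0.0894]
  [  0.1270    0.1149    0.1256    0.0777    1.0889    0.0419    0.1257]
  [  0.1556    0.0798    0.1129    0.1226    0.1351    1.0640    0.1446]
  [  0.1722    0.1262    0.0882    0.0524    0.1097    0.0754    1.1101]
Total output x = L · d:
  x_0 = 1.1567·9 + 0.0812·55 + 0.0765·20 + 0.1217·36 + 0.0998·15 + 0.1015·74 + 0.0696·36 = 32.3043
  x_1 = 0.1706·9 + 1.1724·55 + 0.0821·20 + 0.1380·36 + 0.1703·15 + 0.1460·74 + 0.1090·36 = 89.9081
  x_2 = 0.0872·9 + 0.0704·55 + 1.0864·20 + 0.0778·36 + 0.1040·15 + 0.0305·74 + 0.0358·36 = 34.2926
  x_3 = 0.1034·9 + 0.1026·55 + 0.0661·20 + 1.0863·36 + 0.1454·15 + 0.0687·74 + 0.0894·36 = 57.4900
  x_4 = 0.1270·9 + 0.1149·55 + 0.1256·20 + 0.0777·36 + 1.0889·15 + 0.0419·74 + 0.1257·36 = 36.7341
  x_5 = 0.1556·9 + 0.0798·55 + 0.1129·20 + 0.1226·36 + 0.1351·15 + 1.0640·74 + 0.1446·36 = 98.4289
  x_6 = 0.1722·9 + 0.1262·55 + 0.0882·20 + 0.0524·36 + 0.1097·15 + 0.0754·74 + 1.1101·36 = 59.3299

L[4,0] = 0.1270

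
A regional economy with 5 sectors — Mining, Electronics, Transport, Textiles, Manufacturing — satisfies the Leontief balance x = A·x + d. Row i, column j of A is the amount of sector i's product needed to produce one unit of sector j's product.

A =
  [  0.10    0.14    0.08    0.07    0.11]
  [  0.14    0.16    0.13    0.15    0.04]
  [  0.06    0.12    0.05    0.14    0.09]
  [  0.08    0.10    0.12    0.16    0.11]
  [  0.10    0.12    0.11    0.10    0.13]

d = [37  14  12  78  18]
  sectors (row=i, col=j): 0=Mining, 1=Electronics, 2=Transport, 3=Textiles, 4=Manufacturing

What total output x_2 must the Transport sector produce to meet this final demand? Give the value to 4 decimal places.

48.0206

Form M = I − A:
  [  0.90   -0.14   -0.08   -0.07   -0.11]
  [ -0.14    0.84   -0.13   -0.15   -0.04]
  [ -0.06   -0.12    0.95   -0.14   -0.09]
  [ -0.08   -0.10   -0.12    0.84   -0.11]
  [ -0.10   -0.12   -0.11   -0.10    0.87]
Leontief inverse L = M⁻¹:
  [  1.2103    0.2843    0.1918    0.2089    0.2123]
  [  0.2728    1.3362    0.2660    0.3252    0.1646]
  [  0.1612    0.2512    1.1566    0.2732    0.1861]
  [  0.1996    0.2585    0.2457    1.3216    0.2296]
  [  0.2201    0.2785    0.2332    0.2553    1.2465]
Total output x = L · d:
  x_0 = 1.2103·37 + 0.2843·14 + 0.1918·12 + 0.2089·78 + 0.2123·18 = 71.1768
  x_1 = 0.2728·37 + 1.3362·14 + 0.2660·12 + 0.3252·78 + 0.1646·18 = 60.3214
  x_2 = 0.1612·37 + 0.2512·14 + 1.1566·12 + 0.2732·78 + 0.1861·18 = 48.0206
  x_3 = 0.1996·37 + 0.2585·14 + 0.2457·12 + 1.3216·78 + 0.2296·18 = 121.1662
  x_4 = 0.2201·37 + 0.2785·14 + 0.2332·12 + 0.2553·78 + 1.2465·18 = 57.1898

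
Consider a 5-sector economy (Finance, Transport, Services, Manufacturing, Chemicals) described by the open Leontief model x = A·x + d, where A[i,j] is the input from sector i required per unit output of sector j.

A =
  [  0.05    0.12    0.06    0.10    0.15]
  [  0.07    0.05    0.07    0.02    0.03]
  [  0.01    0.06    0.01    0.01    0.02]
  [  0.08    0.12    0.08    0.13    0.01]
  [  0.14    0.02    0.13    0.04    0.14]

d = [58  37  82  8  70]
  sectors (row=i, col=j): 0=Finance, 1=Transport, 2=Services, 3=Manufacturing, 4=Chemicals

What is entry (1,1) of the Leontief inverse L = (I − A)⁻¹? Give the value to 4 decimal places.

L[1,1] = 1.0762

Form M = I − A:
  [  0.95   -0.12   -0.06   -0.10   -0.15]
  [ -0.07    0.95   -0.07   -0.02   -0.03]
  [ -0.01   -0.06    0.99   -0.01   -0.02]
  [ -0.08   -0.12   -0.08    0.87   -0.01]
  [ -0.14   -0.02   -0.13   -0.04    0.86]
Leontief inverse L = M⁻¹:
  [  1.1083    0.1696    0.1174    0.1420    0.2036]
  [  0.0918    1.0762    0.0922    0.0389    0.0562]
  [  0.0218    0.0701    1.0217    0.0173    0.0302]
  [  0.1188    0.1713    0.1195    1.1704    0.0431]
  [  0.1914    0.0712    0.1813    0.0811    1.2038]
Total output x = L · d:
  x_0 = 1.1083·58 + 0.1696·37 + 0.1174·82 + 0.1420·8 + 0.2036·70 = 95.5737
  x_1 = 0.0918·58 + 1.0762·37 + 0.0922·82 + 0.0389·8 + 0.0562·70 = 56.9436
  x_2 = 0.0218·58 + 0.0701·37 + 1.0217·82 + 0.0173·8 + 0.0302·70 = 89.8957
  x_3 = 0.1188·58 + 0.1713·37 + 0.1195·82 + 1.1704·8 + 0.0431·70 = 35.4091
  x_4 = 0.1914·58 + 0.0712·37 + 0.1813·82 + 0.0811·8 + 1.2038·70 = 113.5139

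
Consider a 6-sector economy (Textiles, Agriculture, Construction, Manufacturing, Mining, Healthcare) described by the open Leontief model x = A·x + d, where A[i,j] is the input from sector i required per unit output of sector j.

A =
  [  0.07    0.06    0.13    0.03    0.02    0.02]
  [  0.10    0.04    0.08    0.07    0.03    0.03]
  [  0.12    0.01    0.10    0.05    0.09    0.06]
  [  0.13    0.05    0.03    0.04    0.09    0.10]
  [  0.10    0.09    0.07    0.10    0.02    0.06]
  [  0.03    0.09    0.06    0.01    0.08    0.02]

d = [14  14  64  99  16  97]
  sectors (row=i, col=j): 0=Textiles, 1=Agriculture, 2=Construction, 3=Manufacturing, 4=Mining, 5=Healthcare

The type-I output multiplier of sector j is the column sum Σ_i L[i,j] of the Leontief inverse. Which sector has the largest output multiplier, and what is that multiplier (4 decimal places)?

Form M = I − A:
  [  0.93   -0.06   -0.13   -0.03   -0.02   -0.02]
  [ -0.10    0.96   -0.08   -0.07   -0.03   -0.03]
  [ -0.12   -0.01    0.90   -0.05   -0.09   -0.06]
  [ -0.13   -0.05   -0.03    0.96   -0.09   -0.10]
  [ -0.10   -0.09   -0.07   -0.10    0.98   -0.06]
  [ -0.03   -0.09   -0.06   -0.01   -0.08    0.98]
Leontief inverse L = M⁻¹:
  [  1.1221    0.0839    0.1784    0.0562    0.0507    0.0452]
  [  0.1535    1.0687    0.1290    0.0964    0.0612    0.0573]
  [  0.1834    0.0485    1.1608    0.0839    0.1271    0.0926]
  [  0.1890    0.0924    0.0896    1.0732    0.1240    0.1293]
  [  0.1656    0.1266    0.1282    0.1324    1.0592    0.0935]
  [  0.0751    0.1150    0.0998    0.0375    0.1027    1.0417]
Total output x = L · d:
  x_0 = 1.1221·14 + 0.0839·14 + 0.1784·64 + 0.0562·99 + 0.0507·16 + 0.0452·97 = 39.0646
  x_1 = 0.1535·14 + 1.0687·14 + 0.1290·64 + 0.0964·99 + 0.0612·16 + 0.0573·97 = 41.4507
  x_2 = 0.1834·14 + 0.0485·14 + 1.1608·64 + 0.0839·99 + 0.1271·16 + 0.0926·97 = 96.8651
  x_3 = 0.1890·14 + 0.0924·14 + 0.0896·64 + 1.0732·99 + 0.1240·16 + 0.1293·97 = 130.4464
  x_4 = 0.1656·14 + 0.1266·14 + 0.1282·64 + 0.1324·99 + 1.0592·16 + 0.0935·97 = 51.4170
  x_5 = 0.0751·14 + 0.1150·14 + 0.0998·64 + 0.0375·99 + 0.1027·16 + 1.0417·97 = 115.4410
Output multipliers (column sums of L):
  Textiles: 1.8886
  Agriculture: 1.5352
  Construction: 1.7856
  Manufacturing: 1.4797
  Mining: 1.5250
  Healthcare: 1.4596

Textiles (1.8886)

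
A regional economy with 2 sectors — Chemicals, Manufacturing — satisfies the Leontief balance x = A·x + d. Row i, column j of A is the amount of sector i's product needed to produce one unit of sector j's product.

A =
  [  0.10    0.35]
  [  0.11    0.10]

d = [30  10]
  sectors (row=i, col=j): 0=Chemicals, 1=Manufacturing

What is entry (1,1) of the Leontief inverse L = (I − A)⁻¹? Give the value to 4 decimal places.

L[1,1] = 1.1666

Form M = I − A:
  [  0.90   -0.35]
  [ -0.11    0.90]
Leontief inverse L = M⁻¹:
  [  1.1666    0.4537]
  [  0.1426    1.1666]
Total output x = L · d:
  x_0 = 1.1666·30 + 0.4537·10 = 39.5334
  x_1 = 0.1426·30 + 1.1666·10 = 15.9430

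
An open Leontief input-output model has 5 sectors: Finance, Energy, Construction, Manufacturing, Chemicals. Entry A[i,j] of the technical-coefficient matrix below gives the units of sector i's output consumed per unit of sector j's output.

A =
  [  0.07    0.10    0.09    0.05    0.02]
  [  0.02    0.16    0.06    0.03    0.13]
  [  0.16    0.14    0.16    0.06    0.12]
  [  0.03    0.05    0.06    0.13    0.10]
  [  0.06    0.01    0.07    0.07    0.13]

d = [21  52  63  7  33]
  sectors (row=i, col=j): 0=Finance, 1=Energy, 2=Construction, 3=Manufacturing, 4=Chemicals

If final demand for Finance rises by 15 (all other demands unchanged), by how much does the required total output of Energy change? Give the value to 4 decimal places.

Form M = I − A:
  [  0.93   -0.10   -0.09   -0.05   -0.02]
  [ -0.02    0.84   -0.06   -0.03   -0.13]
  [ -0.16   -0.14    0.84   -0.06   -0.12]
  [ -0.03   -0.05   -0.06    0.87   -0.10]
  [ -0.06   -0.01   -0.07   -0.07    0.87]
Leontief inverse L = M⁻¹:
  [  1.1113    0.1622    0.1434    0.0857    0.0794]
  [  0.0621    1.2240    0.1165    0.0706    0.2085]
  [  0.2417    0.2496    1.2627    0.1282    0.2318]
  [  0.0703    0.0993    0.1127    1.1781    0.1674]
  [  0.1025    0.0533    0.1219    0.1118    1.1894]
Total output x = L · d:
  x_0 = 1.1113·21 + 0.1622·52 + 0.1434·63 + 0.0857·7 + 0.0794·33 = 44.0304
  x_1 = 0.0621·21 + 1.2240·52 + 0.1165·63 + 0.0706·7 + 0.2085·33 = 79.6641
  x_2 = 0.2417·21 + 0.2496·52 + 1.2627·63 + 0.1282·7 + 0.2318·33 = 106.1490
  x_3 = 0.0703·21 + 0.0993·52 + 0.1127·63 + 1.1781·7 + 0.1674·33 = 27.5136
  x_4 = 0.1025·21 + 0.0533·52 + 0.1219·63 + 0.1118·7 + 1.1894·33 = 52.6378
Δx_1 = L[1,0] · Δd_0 = 0.0621 · 15 = 0.9314

0.9314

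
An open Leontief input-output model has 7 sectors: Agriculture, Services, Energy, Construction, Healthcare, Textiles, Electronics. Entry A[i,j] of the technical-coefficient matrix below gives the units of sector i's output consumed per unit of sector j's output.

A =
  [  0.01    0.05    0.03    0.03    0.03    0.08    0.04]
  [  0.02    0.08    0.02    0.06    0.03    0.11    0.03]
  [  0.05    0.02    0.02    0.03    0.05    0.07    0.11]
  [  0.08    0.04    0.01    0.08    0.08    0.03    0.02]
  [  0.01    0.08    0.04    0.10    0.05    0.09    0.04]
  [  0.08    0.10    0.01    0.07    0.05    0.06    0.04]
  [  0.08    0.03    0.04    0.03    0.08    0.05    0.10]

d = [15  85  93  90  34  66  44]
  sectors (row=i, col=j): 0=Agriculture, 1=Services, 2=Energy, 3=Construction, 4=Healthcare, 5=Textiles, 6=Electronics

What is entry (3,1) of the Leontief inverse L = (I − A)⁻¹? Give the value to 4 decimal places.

Form M = I − A:
  [  0.99   -0.05   -0.03   -0.03   -0.03   -0.08   -0.04]
  [ -0.02    0.92   -0.02   -0.06   -0.03   -0.11   -0.03]
  [ -0.05   -0.02    0.98   -0.03   -0.05   -0.07   -0.11]
  [ -0.08   -0.04   -0.01    0.92   -0.08   -0.03   -0.02]
  [ -0.01   -0.08   -0.04   -0.10    0.95   -0.09   -0.04]
  [ -0.08   -0.10   -0.01   -0.07   -0.05    0.94   -0.04]
  [ -0.08   -0.03   -0.04   -0.03   -0.08   -0.05    0.90]
Leontief inverse L = M⁻¹:
  [  1.0326    0.0780    0.0396    0.0562    0.0529    0.1101    0.0618]
  [  0.0489    1.1175    0.0314    0.0950    0.0589    0.1489    0.0546]
  [  0.0792    0.0528    1.0347    0.0614    0.0814    0.1073    0.1415]
  [  0.1026    0.0725    0.0228    1.1139    0.1076    0.0670    0.0423]
  [  0.0440    0.1210    0.0538    0.1416    1.0855    0.1341    0.0699]
  [  0.1086    0.1408    0.0247    0.1089    0.0823    1.1063    0.0678]
  [  0.1103    0.0675    0.0575    0.0667    0.1149    0.0951    1.1361]
Total output x = L · d:
  x_0 = 1.0326·15 + 0.0780·85 + 0.0396·93 + 0.0562·90 + 0.0529·34 + 0.1101·66 + 0.0618·44 = 42.6449
  x_1 = 0.0489·15 + 1.1175·85 + 0.0314·93 + 0.0950·90 + 0.0589·34 + 0.1489·66 + 0.0546·44 = 121.4253
  x_2 = 0.0792·15 + 0.0528·85 + 1.0347·93 + 0.0614·90 + 0.0814·34 + 0.1073·66 + 0.1415·44 = 123.5022
  x_3 = 0.1026·15 + 0.0725·85 + 0.0228·93 + 1.1139·90 + 0.1076·34 + 0.0670·66 + 0.0423·44 = 120.0198
  x_4 = 0.0440·15 + 0.1210·85 + 0.0538·93 + 0.1416·90 + 1.0855·34 + 0.1341·66 + 0.0699·44 = 77.5193
  x_5 = 0.1086·15 + 0.1408·85 + 0.0247·93 + 0.1089·90 + 0.0823·34 + 1.1063·66 + 0.0678·44 = 104.4925
  x_6 = 0.1103·15 + 0.0675·85 + 0.0575·93 + 0.0667·90 + 0.1149·34 + 0.0951·66 + 1.1361·44 = 78.9124

L[3,1] = 0.0725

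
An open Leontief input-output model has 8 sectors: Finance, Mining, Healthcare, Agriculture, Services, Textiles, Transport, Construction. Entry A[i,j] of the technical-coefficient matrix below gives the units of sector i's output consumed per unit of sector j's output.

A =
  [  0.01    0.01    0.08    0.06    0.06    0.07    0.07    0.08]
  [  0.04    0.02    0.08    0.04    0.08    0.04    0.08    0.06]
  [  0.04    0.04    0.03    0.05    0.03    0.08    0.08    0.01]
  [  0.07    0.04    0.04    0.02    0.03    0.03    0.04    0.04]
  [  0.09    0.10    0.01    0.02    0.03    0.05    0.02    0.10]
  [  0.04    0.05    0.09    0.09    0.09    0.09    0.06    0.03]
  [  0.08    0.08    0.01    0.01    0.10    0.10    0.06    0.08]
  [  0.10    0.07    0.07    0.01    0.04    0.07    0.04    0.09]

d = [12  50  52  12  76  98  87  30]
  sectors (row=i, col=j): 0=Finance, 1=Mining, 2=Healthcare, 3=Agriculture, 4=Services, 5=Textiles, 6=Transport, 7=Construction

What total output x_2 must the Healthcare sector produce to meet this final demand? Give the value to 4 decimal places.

90.3987

Form M = I − A:
  [  0.99   -0.01   -0.08   -0.06   -0.06   -0.07   -0.07   -0.08]
  [ -0.04    0.98   -0.08   -0.04   -0.08   -0.04   -0.08   -0.06]
  [ -0.04   -0.04    0.97   -0.05   -0.03   -0.08   -0.08   -0.01]
  [ -0.07   -0.04   -0.04    0.98   -0.03   -0.03   -0.04   -0.04]
  [ -0.09   -0.10   -0.01   -0.02    0.97   -0.05   -0.02   -0.10]
  [ -0.04   -0.05   -0.09   -0.09   -0.09    0.91   -0.06   -0.03]
  [ -0.08   -0.08   -0.01   -0.01   -0.10   -0.10    0.94   -0.08]
  [ -0.10   -0.07   -0.07   -0.01   -0.04   -0.07   -0.04    0.91]
Leontief inverse L = M⁻¹:
  [  1.0601    0.0548    0.1187    0.0893    0.1051    0.1254    0.1132    0.1277]
  [  0.0889    1.0645    0.1173    0.0685    0.1251    0.0951    0.1235    0.1100]
  [  0.0775    0.0742    1.0638    0.0768    0.0720    0.1259    0.1176    0.0492]
  [  0.1013    0.0677    0.0701    1.0420    0.0632    0.0685    0.0725    0.0755]
  [  0.1336    0.1366    0.0563    0.0500    1.0759    0.1007    0.0642    0.1508]
  [  0.0963    0.1009    0.1375    0.1280    0.1448    1.1541    0.1133    0.0862]
  [  0.1369    0.1317    0.0630    0.0482    0.1588    0.1656    1.1127    0.1443]
  [  0.1497    0.1139    0.1205    0.0466    0.0928    0.1320    0.0922    1.1456]
Total output x = L · d:
  x_0 = 1.0601·12 + 0.0548·50 + 0.1187·52 + 0.0893·12 + 0.1051·76 + 0.1254·98 + 0.1132·87 + 0.1277·30 = 56.6556
  x_1 = 0.0889·12 + 1.0645·50 + 0.1173·52 + 0.0685·12 + 0.1251·76 + 0.0951·98 + 0.1235·87 + 0.1100·30 = 94.0915
  x_2 = 0.0775·12 + 0.0742·50 + 1.0638·52 + 0.0768·12 + 0.0720·76 + 0.1259·98 + 0.1176·87 + 0.0492·30 = 90.3987
  x_3 = 0.1013·12 + 0.0677·50 + 0.0701·52 + 1.0420·12 + 0.0632·76 + 0.0685·98 + 0.0725·87 + 0.0755·30 = 40.8456
  x_4 = 0.1336·12 + 0.1366·50 + 0.0563·52 + 0.0500·12 + 1.0759·76 + 0.1007·98 + 0.0642·87 + 0.1508·30 = 113.7128
  x_5 = 0.0963·12 + 0.1009·50 + 0.1375·52 + 0.1280·12 + 0.1448·76 + 1.1541·98 + 0.1133·87 + 0.0862·30 = 151.4383
  x_6 = 0.1369·12 + 0.1317·50 + 0.0630·52 + 0.0482·12 + 0.1588·76 + 0.1656·98 + 1.1127·87 + 0.1443·30 = 141.5143
  x_7 = 0.1497·12 + 0.1139·50 + 0.1205·52 + 0.0466·12 + 0.0928·76 + 0.1320·98 + 0.0922·87 + 1.1456·30 = 76.7012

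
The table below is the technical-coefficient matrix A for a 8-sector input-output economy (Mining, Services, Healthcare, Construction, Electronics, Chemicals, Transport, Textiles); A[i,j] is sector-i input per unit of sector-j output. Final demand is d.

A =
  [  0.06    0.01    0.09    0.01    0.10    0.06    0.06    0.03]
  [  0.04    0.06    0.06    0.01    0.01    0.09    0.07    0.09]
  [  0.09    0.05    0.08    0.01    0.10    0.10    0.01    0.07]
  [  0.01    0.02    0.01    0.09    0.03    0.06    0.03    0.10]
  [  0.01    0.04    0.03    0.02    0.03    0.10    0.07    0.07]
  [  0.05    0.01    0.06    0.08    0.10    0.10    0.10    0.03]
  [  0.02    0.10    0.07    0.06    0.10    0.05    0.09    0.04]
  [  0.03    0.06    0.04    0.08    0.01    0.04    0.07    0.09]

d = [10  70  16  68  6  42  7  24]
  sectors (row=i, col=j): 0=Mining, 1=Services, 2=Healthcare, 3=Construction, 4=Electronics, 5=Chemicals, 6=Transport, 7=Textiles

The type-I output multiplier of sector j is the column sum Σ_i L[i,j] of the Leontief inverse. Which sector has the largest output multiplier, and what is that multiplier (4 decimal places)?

Form M = I − A:
  [  0.94   -0.01   -0.09   -0.01   -0.10   -0.06   -0.06   -0.03]
  [ -0.04    0.94   -0.06   -0.01   -0.01   -0.09   -0.07   -0.09]
  [ -0.09   -0.05    0.92   -0.01   -0.10   -0.10   -0.01   -0.07]
  [ -0.01   -0.02   -0.01    0.91   -0.03   -0.06   -0.03   -0.10]
  [ -0.01   -0.04   -0.03   -0.02    0.97   -0.10   -0.07   -0.07]
  [ -0.05   -0.01   -0.06   -0.08   -0.10    0.90   -0.10   -0.03]
  [ -0.02   -0.10   -0.07   -0.06   -0.10   -0.05    0.91   -0.04]
  [ -0.03   -0.06   -0.04   -0.08   -0.01   -0.04   -0.07    0.91]
Leontief inverse L = M⁻¹:
  [  1.0919    0.0439    0.1346    0.0418    0.1527    0.1213    0.1091    0.0758]
  [  0.0731    1.0976    0.1065    0.0490    0.0610    0.1496    0.1239    0.1396]
  [  0.1292    0.0869    1.1332    0.0493    0.1590    0.1737    0.0703    0.1265]
  [  0.0299    0.0468    0.0386    1.1279    0.0618    0.1033    0.0703    0.1438]
  [  0.0357    0.0722    0.0676    0.0565    1.0731    0.1517    0.1184    0.1125]
  [  0.0847    0.0521    0.1113    0.1281    0.1635    1.1741    0.1635    0.0891]
  [  0.0551    0.1464    0.1214    0.1030    0.1556    0.1246    1.1522    0.1037]
  [  0.0575    0.0961    0.0796    0.1201    0.0524    0.0934    0.1182    1.1419]
Total output x = L · d:
  x_0 = 1.0919·10 + 0.0439·70 + 0.1346·16 + 0.0418·68 + 0.1527·6 + 0.1213·42 + 0.1091·7 + 0.0758·24 = 27.5882
  x_1 = 0.0731·10 + 1.0976·70 + 0.1065·16 + 0.0490·68 + 0.0610·6 + 0.1496·42 + 0.1239·7 + 0.1396·24 = 93.4639
  x_2 = 0.1292·10 + 0.0869·70 + 1.1332·16 + 0.0493·68 + 0.1590·6 + 0.1737·42 + 0.0703·7 + 0.1265·24 = 40.6361
  x_3 = 0.0299·10 + 0.0468·70 + 0.0386·16 + 1.1279·68 + 0.0618·6 + 0.1033·42 + 0.0703·7 + 0.1438·24 = 89.5395
  x_4 = 0.0357·10 + 0.0722·70 + 0.0676·16 + 0.0565·68 + 1.0731·6 + 0.1517·42 + 0.1184·7 + 0.1125·24 = 26.6782
  x_5 = 0.0847·10 + 0.0521·70 + 0.1113·16 + 0.1281·68 + 0.1635·6 + 1.1741·42 + 0.1635·7 + 0.0891·24 = 68.5619
  x_6 = 0.0551·10 + 0.1464·70 + 0.1214·16 + 0.1030·68 + 0.1556·6 + 0.1246·42 + 1.1522·7 + 0.1037·24 = 36.4611
  x_7 = 0.0575·10 + 0.0961·70 + 0.0796·16 + 0.1201·68 + 0.0524·6 + 0.0934·42 + 0.1182·7 + 1.1419·24 = 49.2150
Output multipliers (column sums of L):
  Mining: 1.5571
  Services: 1.6419
  Healthcare: 1.7928
  Construction: 1.6758
  Electronics: 1.8792
  Chemicals: 2.0917
  Transport: 1.9259
  Textiles: 1.9329

Chemicals (2.0917)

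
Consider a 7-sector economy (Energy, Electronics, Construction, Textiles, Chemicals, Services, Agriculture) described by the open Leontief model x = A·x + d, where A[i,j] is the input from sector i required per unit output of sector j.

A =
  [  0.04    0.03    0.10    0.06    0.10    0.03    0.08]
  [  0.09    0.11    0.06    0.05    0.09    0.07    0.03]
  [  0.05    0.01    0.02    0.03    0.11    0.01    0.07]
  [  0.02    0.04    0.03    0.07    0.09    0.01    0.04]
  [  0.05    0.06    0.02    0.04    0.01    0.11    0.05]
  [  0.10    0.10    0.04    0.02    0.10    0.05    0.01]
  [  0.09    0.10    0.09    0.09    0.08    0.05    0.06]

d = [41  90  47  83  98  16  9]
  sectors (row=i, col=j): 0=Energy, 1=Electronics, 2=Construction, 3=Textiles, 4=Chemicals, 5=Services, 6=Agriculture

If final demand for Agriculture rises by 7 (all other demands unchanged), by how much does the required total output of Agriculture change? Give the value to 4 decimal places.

7.7478

Form M = I − A:
  [  0.96   -0.03   -0.10   -0.06   -0.10   -0.03   -0.08]
  [ -0.09    0.89   -0.06   -0.05   -0.09   -0.07   -0.03]
  [ -0.05   -0.01    0.98   -0.03   -0.11   -0.01   -0.07]
  [ -0.02   -0.04   -0.03    0.93   -0.09   -0.01   -0.04]
  [ -0.05   -0.06   -0.02   -0.04    0.99   -0.11   -0.05]
  [ -0.10   -0.10   -0.04   -0.02   -0.10    0.95   -0.01]
  [ -0.09   -0.10   -0.09   -0.09   -0.08   -0.05    0.94]
Leontief inverse L = M⁻¹:
  [  1.0837    0.0737    0.1348    0.0978    0.1563    0.0664    0.1178]
  [  0.1432    1.1651    0.1031    0.0913    0.1574    0.1143    0.0705]
  [  0.0804    0.0421    1.0464    0.0576    0.1452    0.0392    0.0967]
  [  0.0487    0.0713    0.0529    1.0964    0.1258    0.0368    0.0641]
  [  0.0905    0.1023    0.0519    0.0689    1.0607    0.1385    0.0757]
  [  0.1446    0.1461    0.0771    0.0541    0.1551    1.0897    0.0449]
  [  0.1467    0.1583    0.1376    0.1383    0.1562    0.0955    1.1068]
Total output x = L · d:
  x_0 = 1.0837·41 + 0.0737·90 + 0.1348·47 + 0.0978·83 + 0.1563·98 + 0.0664·16 + 0.1178·9 = 82.9501
  x_1 = 0.1432·41 + 1.1651·90 + 0.1031·47 + 0.0913·83 + 0.1574·98 + 0.1143·16 + 0.0705·9 = 141.0348
  x_2 = 0.0804·41 + 0.0421·90 + 1.0464·47 + 0.0576·83 + 0.1452·98 + 0.0392·16 + 0.0967·9 = 76.7791
  x_3 = 0.0487·41 + 0.0713·90 + 0.0529·47 + 1.0964·83 + 0.1258·98 + 0.0368·16 + 0.0641·9 = 115.3967
  x_4 = 0.0905·41 + 0.1023·90 + 0.0519·47 + 0.0689·83 + 1.0607·98 + 0.1385·16 + 0.0757·9 = 127.9161
  x_5 = 0.1446·41 + 0.1461·90 + 0.0771·47 + 0.0541·83 + 0.1551·98 + 1.0897·16 + 0.0449·9 = 60.2309
  x_6 = 0.1467·41 + 0.1583·90 + 0.1376·47 + 0.1383·83 + 0.1562·98 + 0.0955·16 + 1.1068·9 = 65.0103
Δx_6 = L[6,6] · Δd_6 = 1.1068 · 7 = 7.7478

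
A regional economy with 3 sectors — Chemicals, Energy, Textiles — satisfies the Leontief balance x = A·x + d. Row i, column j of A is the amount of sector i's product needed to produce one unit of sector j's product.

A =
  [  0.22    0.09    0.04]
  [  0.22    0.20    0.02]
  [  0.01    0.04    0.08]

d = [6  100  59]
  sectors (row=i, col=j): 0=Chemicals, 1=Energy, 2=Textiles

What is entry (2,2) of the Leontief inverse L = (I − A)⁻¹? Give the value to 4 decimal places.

L[2,2] = 1.0895

Form M = I − A:
  [  0.78   -0.09   -0.04]
  [ -0.22    0.80   -0.02]
  [ -0.01   -0.04    0.92]
Leontief inverse L = M⁻¹:
  [  1.3258    0.1522    0.0610]
  [  0.3653    1.2933    0.0440]
  [  0.0303    0.0579    1.0895]
Total output x = L · d:
  x_0 = 1.3258·6 + 0.1522·100 + 0.0610·59 = 26.7702
  x_1 = 0.3653·6 + 1.2933·100 + 0.0440·59 = 134.1181
  x_2 = 0.0303·6 + 0.0579·100 + 1.0895·59 = 70.2526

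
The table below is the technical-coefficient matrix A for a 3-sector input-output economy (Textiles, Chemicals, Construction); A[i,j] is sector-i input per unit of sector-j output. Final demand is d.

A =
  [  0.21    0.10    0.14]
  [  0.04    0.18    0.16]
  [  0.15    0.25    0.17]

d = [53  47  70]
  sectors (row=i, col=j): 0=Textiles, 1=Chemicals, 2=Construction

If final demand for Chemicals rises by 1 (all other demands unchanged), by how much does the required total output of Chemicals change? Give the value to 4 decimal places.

1.3175

Form M = I − A:
  [  0.79   -0.10   -0.14]
  [ -0.04    0.82   -0.16]
  [ -0.15   -0.25    0.83]
Leontief inverse L = M⁻¹:
  [  1.3298    0.2449    0.2715]
  [  0.1187    1.3175    0.2740]
  [  0.2761    0.4411    1.3364]
Total output x = L · d:
  x_0 = 1.3298·53 + 0.2449·47 + 0.2715·70 = 100.9972
  x_1 = 0.1187·53 + 1.3175·47 + 0.2740·70 = 87.3978
  x_2 = 0.2761·53 + 0.4411·47 + 1.3364·70 = 128.9145
Δx_1 = L[1,1] · Δd_1 = 1.3175 · 1 = 1.3175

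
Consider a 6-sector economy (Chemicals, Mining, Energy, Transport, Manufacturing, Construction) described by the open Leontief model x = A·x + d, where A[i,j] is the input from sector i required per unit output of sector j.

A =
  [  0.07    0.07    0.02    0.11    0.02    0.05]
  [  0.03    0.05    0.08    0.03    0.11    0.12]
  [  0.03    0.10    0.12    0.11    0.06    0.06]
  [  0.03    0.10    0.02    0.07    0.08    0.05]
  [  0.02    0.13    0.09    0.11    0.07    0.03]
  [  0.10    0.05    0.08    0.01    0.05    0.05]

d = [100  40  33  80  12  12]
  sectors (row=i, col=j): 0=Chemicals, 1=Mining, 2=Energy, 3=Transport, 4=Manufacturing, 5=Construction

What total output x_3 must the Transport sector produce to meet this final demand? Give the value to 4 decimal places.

Form M = I − A:
  [  0.93   -0.07   -0.02   -0.11   -0.02   -0.05]
  [ -0.03    0.95   -0.08   -0.03   -0.11   -0.12]
  [ -0.03   -0.10    0.88   -0.11   -0.06   -0.06]
  [ -0.03   -0.10   -0.02    0.93   -0.08   -0.05]
  [ -0.02   -0.13   -0.09   -0.11    0.93   -0.03]
  [ -0.10   -0.05   -0.08   -0.01   -0.05    0.95]
Leontief inverse L = M⁻¹:
  [  1.0958    0.1141    0.0522    0.1472    0.0577    0.0850]
  [  0.0634    1.1098    0.1348    0.0795    0.1568    0.1612]
  [  0.0634    0.1684    1.1791    0.1675    0.1178    0.1116]
  [  0.0546    0.1486    0.0605    1.1091    0.1228    0.0877]
  [  0.0491    0.1946    0.1451    0.1634    1.1271    0.0805]
  [  0.1272    0.0964    0.1202    0.0541    0.0849    1.0846]
Total output x = L · d:
  x_0 = 1.0958·100 + 0.1141·40 + 0.0522·33 + 0.1472·80 + 0.0577·12 + 0.0850·12 = 129.3507
  x_1 = 0.0634·100 + 1.1098·40 + 0.1348·33 + 0.0795·80 + 0.1568·12 + 0.1612·12 = 65.3630
  x_2 = 0.0634·100 + 0.1684·40 + 1.1791·33 + 0.1675·80 + 0.1178·12 + 0.1116·12 = 68.1428
  x_3 = 0.0546·100 + 0.1486·40 + 0.0605·33 + 1.1091·80 + 0.1228·12 + 0.0877·12 = 104.6544
  x_4 = 0.0491·100 + 0.1946·40 + 0.1451·33 + 0.1634·80 + 1.1271·12 + 0.0805·12 = 45.0495
  x_5 = 0.1272·100 + 0.0964·40 + 0.1202·33 + 0.0541·80 + 0.0849·12 + 1.0846·12 = 38.8986

104.6544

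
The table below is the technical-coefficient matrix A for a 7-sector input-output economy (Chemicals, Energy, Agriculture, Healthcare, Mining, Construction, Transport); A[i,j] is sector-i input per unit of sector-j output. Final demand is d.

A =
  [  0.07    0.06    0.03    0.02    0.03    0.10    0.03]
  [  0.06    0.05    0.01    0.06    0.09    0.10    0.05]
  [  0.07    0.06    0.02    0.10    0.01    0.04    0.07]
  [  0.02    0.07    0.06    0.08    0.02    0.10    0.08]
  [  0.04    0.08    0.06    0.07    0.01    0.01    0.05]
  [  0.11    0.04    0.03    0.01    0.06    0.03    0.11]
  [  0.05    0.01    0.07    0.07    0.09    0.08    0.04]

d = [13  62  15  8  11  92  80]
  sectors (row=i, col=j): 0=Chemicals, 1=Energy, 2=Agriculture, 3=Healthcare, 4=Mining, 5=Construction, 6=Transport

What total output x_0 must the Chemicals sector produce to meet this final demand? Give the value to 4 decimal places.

Form M = I − A:
  [  0.93   -0.06   -0.03   -0.02   -0.03   -0.10   -0.03]
  [ -0.06    0.95   -0.01   -0.06   -0.09   -0.10   -0.05]
  [ -0.07   -0.06    0.98   -0.10   -0.01   -0.04   -0.07]
  [ -0.02   -0.07   -0.06    0.92   -0.02   -0.10   -0.08]
  [ -0.04   -0.08   -0.06   -0.07    0.99   -0.01   -0.05]
  [ -0.11   -0.04   -0.03   -0.01   -0.06    0.97   -0.11]
  [ -0.05   -0.01   -0.07   -0.07   -0.09   -0.08    0.96]
Leontief inverse L = M⁻¹:
  [  1.1077    0.0877    0.0499    0.0460    0.0572    0.1360    0.0652]
  [  0.1021    1.0857    0.0385    0.0951    0.1212    0.1428    0.0931]
  [  0.1051    0.0907    1.0455    0.1340    0.0397    0.0864    0.1074]
  [  0.0642    0.1044    0.0886    1.1203    0.0555    0.1476    0.1271]
  [  0.0700    0.1072    0.0803    0.1028    1.0353    0.0496    0.0818]
  [  0.1483    0.0705    0.0566    0.0434    0.0904    1.0731    0.1437]
  [  0.0900    0.0460    0.0979    0.1081    0.1158    0.1197    1.0828]
Total output x = L · d:
  x_0 = 1.1077·13 + 0.0877·62 + 0.0499·15 + 0.0460·8 + 0.0572·11 + 0.1360·92 + 0.0652·80 = 39.3175
  x_1 = 0.1021·13 + 1.0857·62 + 0.0385·15 + 0.0951·8 + 0.1212·11 + 0.1428·92 + 0.0931·80 = 91.8989
  x_2 = 0.1051·13 + 0.0907·62 + 1.0455·15 + 0.1340·8 + 0.0397·11 + 0.0864·92 + 0.1074·80 = 40.7132
  x_3 = 0.0642·13 + 0.1044·62 + 0.0886·15 + 1.1203·8 + 0.0555·11 + 0.1476·92 + 0.1271·80 = 41.9516
  x_4 = 0.0700·13 + 0.1072·62 + 0.0803·15 + 0.1028·8 + 1.0353·11 + 0.0496·92 + 0.0818·80 = 32.0751
  x_5 = 0.1483·13 + 0.0705·62 + 0.0566·15 + 0.0434·8 + 0.0904·11 + 1.0731·92 + 0.1437·80 = 118.7067
  x_6 = 0.0900·13 + 0.0460·62 + 0.0979·15 + 0.1081·8 + 0.1158·11 + 0.1197·92 + 1.0828·80 = 105.2653

39.3175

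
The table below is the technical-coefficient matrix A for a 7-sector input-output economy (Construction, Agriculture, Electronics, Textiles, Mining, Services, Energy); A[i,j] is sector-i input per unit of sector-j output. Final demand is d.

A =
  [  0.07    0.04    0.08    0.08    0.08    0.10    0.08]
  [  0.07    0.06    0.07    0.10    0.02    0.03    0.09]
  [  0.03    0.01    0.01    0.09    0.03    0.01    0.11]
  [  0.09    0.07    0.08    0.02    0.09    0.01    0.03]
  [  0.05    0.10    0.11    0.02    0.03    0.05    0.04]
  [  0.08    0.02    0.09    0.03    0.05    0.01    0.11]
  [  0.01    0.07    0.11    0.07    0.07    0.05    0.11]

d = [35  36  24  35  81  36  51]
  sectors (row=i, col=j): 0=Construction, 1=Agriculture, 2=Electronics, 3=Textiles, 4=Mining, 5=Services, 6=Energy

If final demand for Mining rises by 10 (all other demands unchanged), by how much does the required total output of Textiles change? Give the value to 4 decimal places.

1.2331

Form M = I − A:
  [  0.93   -0.04   -0.08   -0.08   -0.08   -0.10   -0.08]
  [ -0.07    0.94   -0.07   -0.10   -0.02   -0.03   -0.09]
  [ -0.03   -0.01    0.99   -0.09   -0.03   -0.01   -0.11]
  [ -0.09   -0.07   -0.08    0.98   -0.09   -0.01   -0.03]
  [ -0.05   -0.10   -0.11   -0.02    0.97   -0.05   -0.04]
  [ -0.08   -0.02   -0.09   -0.03   -0.05    0.99   -0.11]
  [ -0.01   -0.07   -0.11   -0.07   -0.07   -0.05    0.89]
Leontief inverse L = M⁻¹:
  [  1.1195    0.0871    0.1509    0.1319    0.1291    0.1329    0.1548]
  [  0.1112    1.1002    0.1279    0.1470    0.0634    0.0582    0.1521]
  [  0.0559    0.0407    1.0532    0.1183    0.0613    0.0294    0.1497]
  [  0.1259    0.1061    0.1302    1.0632    0.1233    0.0385    0.0843]
  [  0.0860    0.1323    0.1575    0.0660    1.0627    0.0737    0.0997]
  [  0.1116    0.0556    0.1416    0.0733    0.0872    1.0381    0.1678]
  [  0.0512    0.1144    0.1725    0.1206    0.1122    0.0768    1.1797]
Total output x = L · d:
  x_0 = 1.1195·35 + 0.0871·36 + 0.1509·24 + 0.1319·35 + 0.1291·81 + 0.1329·36 + 0.1548·51 = 73.6887
  x_1 = 0.1112·35 + 1.1002·36 + 0.1279·24 + 0.1470·35 + 0.0634·81 + 0.0582·36 + 0.1521·51 = 66.7041
  x_2 = 0.0559·35 + 0.0407·36 + 1.0532·24 + 0.1183·35 + 0.0613·81 + 0.0294·36 + 0.1497·51 = 46.4946
  x_3 = 0.1259·35 + 0.1061·36 + 0.1302·24 + 1.0632·35 + 0.1233·81 + 0.0385·36 + 0.0843·51 = 64.2340
  x_4 = 0.0860·35 + 0.1323·36 + 0.1575·24 + 0.0660·35 + 1.0627·81 + 0.0737·36 + 0.0997·51 = 107.6791
  x_5 = 0.1116·35 + 0.0556·36 + 0.1416·24 + 0.0733·35 + 0.0872·81 + 1.0381·36 + 0.1678·51 = 64.8652
  x_6 = 0.0512·35 + 0.1144·36 + 0.1725·24 + 0.1206·35 + 0.1122·81 + 0.0768·36 + 1.1797·51 = 86.2896
Δx_3 = L[3,4] · Δd_4 = 0.1233 · 10 = 1.2331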